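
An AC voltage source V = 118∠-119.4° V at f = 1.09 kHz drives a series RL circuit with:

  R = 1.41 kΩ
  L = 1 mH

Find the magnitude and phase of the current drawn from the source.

Step 1 — Angular frequency: ω = 2π·f = 2π·1090 = 6849 rad/s.
Step 2 — Component impedances:
  R: Z = R = 1410 Ω
  L: Z = jωL = j·6849·0.001 = 0 + j6.849 Ω
Step 3 — Series combination: Z_total = R + L = 1410 + j6.849 Ω = 1410∠0.3° Ω.
Step 4 — Source phasor: V = 118∠-119.4° V = -57.93 - j102.8 V.
Step 5 — Ohm's law: I = V / Z_total = (-57.93 - j102.8) / (1410 + j6.849) = -0.04144 - j0.07271 A.
Step 6 — Convert to polar: |I| = 0.08369 A, ∠I = -119.7°.

I = 0.08369∠-119.7° A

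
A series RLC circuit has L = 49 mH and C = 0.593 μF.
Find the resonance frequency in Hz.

Step 1 — Resonance condition Im(Z)=0 gives ω₀ = 1/√(LC).
Step 2 — ω₀ = 1/√(0.049·5.93e-07) = 5866 rad/s.
Step 3 — f₀ = ω₀/(2π) = 933.7 Hz.

f₀ = 933.7 Hz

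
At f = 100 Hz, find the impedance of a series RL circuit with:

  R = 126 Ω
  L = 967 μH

Step 1 — Angular frequency: ω = 2π·f = 2π·100 = 628.3 rad/s.
Step 2 — Component impedances:
  R: Z = R = 126 Ω
  L: Z = jωL = j·628.3·0.000967 = 0 + j0.6076 Ω
Step 3 — Series combination: Z_total = R + L = 126 + j0.6076 Ω = 126∠0.3° Ω.

Z = 126 + j0.6076 Ω = 126∠0.3° Ω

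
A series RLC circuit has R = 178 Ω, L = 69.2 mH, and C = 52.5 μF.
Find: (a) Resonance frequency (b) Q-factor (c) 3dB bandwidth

Step 1 — Resonance: ω₀ = 1/√(LC) = 1/√(0.0692·5.25e-05) = 524.6 rad/s.
Step 2 — f₀ = ω₀/(2π) = 83.5 Hz.
Step 3 — Series Q: Q = ω₀L/R = 524.6·0.0692/178 = 0.204.
Step 4 — Bandwidth: Δω = ω₀/Q = 2572 rad/s; BW = Δω/(2π) = 409.4 Hz.

(a) f₀ = 83.5 Hz  (b) Q = 0.204  (c) BW = 409.4 Hz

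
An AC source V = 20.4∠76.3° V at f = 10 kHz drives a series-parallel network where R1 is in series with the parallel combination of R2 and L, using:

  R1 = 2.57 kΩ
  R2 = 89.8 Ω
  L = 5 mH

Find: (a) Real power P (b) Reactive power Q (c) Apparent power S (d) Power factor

Step 1 — Angular frequency: ω = 2π·f = 2π·1e+04 = 6.283e+04 rad/s.
Step 2 — Component impedances:
  R1: Z = R = 2570 Ω
  R2: Z = R = 89.8 Ω
  L: Z = jωL = j·6.283e+04·0.005 = 0 + j314.2 Ω
Step 3 — Parallel branch: R2 || L = 1/(1/R2 + 1/L) = 83.02 + j23.73 Ω.
Step 4 — Series with R1: Z_total = R1 + (R2 || L) = 2653 + j23.73 Ω = 2653∠0.5° Ω.
Step 5 — Source phasor: V = 20.4∠76.3° V = 4.831 + j19.82 V.
Step 6 — Current: I = V / Z = 0.001888 + j0.007454 A = 0.007689∠75.8° A.
Step 7 — Complex power: S = V·I* = 0.1569 + j0.001403 VA.
Step 8 — Real power: P = Re(S) = 0.1569 W.
Step 9 — Reactive power: Q = Im(S) = 0.001403 VAR.
Step 10 — Apparent power: |S| = 0.1569 VA.
Step 11 — Power factor: PF = P/|S| = 1 (lagging).

(a) P = 0.1569 W  (b) Q = 0.001403 VAR  (c) S = 0.1569 VA  (d) PF = 1 (lagging)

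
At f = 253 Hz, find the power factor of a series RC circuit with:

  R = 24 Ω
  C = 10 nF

Step 1 — Angular frequency: ω = 2π·f = 2π·253 = 1590 rad/s.
Step 2 — Component impedances:
  R: Z = R = 24 Ω
  C: Z = 1/(jωC) = -j/(ω·C) = 0 - j6.291e+04 Ω
Step 3 — Series combination: Z_total = R + C = 24 - j6.291e+04 Ω = 6.291e+04∠-90.0° Ω.
Step 4 — Power factor: PF = cos(φ) = Re(Z)/|Z| = 24/6.291e+04 = 0.0003815.
Step 5 — Type: Im(Z) = -6.291e+04 ⇒ leading (phase φ = -90.0°).

PF = 0.0003815 (leading, φ = -90.0°)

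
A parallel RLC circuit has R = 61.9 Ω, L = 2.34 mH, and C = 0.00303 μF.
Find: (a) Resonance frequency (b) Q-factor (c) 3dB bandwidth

Step 1 — Resonance: ω₀ = 1/√(LC) = 1/√(0.00234·3.03e-09) = 3.756e+05 rad/s.
Step 2 — f₀ = ω₀/(2π) = 5.977e+04 Hz.
Step 3 — Parallel Q: Q = R/(ω₀L) = 61.9/(3.756e+05·0.00234) = 0.07044.
Step 4 — Bandwidth: Δω = ω₀/Q = 5.332e+06 rad/s; BW = Δω/(2π) = 8.486e+05 Hz.

(a) f₀ = 5.977e+04 Hz  (b) Q = 0.07044  (c) BW = 8.486e+05 Hz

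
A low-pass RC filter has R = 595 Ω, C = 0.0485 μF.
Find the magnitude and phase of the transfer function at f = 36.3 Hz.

Step 1 — Angular frequency: ω = 2π·36.3 = 228.1 rad/s.
Step 2 — Transfer function: H(jω) = 1/(1 + jωRC).
Step 3 — Denominator: 1 + jωRC = 1 + j·228.1·595·4.85e-08 = 1 + j0.006582.
Step 4 — H = 1 - j0.006582.
Step 5 — Magnitude: |H| = 1 (-0.0 dB); phase: φ = -0.4°.

|H| = 1 (-0.0 dB), φ = -0.4°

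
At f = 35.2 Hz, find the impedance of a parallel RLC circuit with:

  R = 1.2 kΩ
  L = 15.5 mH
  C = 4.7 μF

Step 1 — Angular frequency: ω = 2π·f = 2π·35.2 = 221.2 rad/s.
Step 2 — Component impedances:
  R: Z = R = 1200 Ω
  L: Z = jωL = j·221.2·0.0155 = 0 + j3.428 Ω
  C: Z = 1/(jωC) = -j/(ω·C) = 0 - j962 Ω
Step 3 — Parallel combination: 1/Z_total = 1/R + 1/L + 1/C; Z_total = 0.009863 + j3.44 Ω = 3.44∠89.8° Ω.

Z = 0.009863 + j3.44 Ω = 3.44∠89.8° Ω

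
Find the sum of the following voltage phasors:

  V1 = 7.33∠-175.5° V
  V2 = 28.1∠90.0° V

Step 1 — Convert each phasor to rectangular form:
  V1 = 7.33·(cos(-175.5°) + j·sin(-175.5°)) = -7.307 - j0.5751 V
  V2 = 28.1·(cos(90.0°) + j·sin(90.0°)) = 0 + j28.1 V
Step 2 — Sum components: V_total = -7.307 + j27.52 V.
Step 3 — Convert to polar: |V_total| = 28.48 V, ∠V_total = 104.9°.

V_total = 28.48∠104.9° V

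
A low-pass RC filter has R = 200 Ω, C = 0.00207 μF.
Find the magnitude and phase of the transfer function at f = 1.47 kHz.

Step 1 — Angular frequency: ω = 2π·1470 = 9236 rad/s.
Step 2 — Transfer function: H(jω) = 1/(1 + jωRC).
Step 3 — Denominator: 1 + jωRC = 1 + j·9236·200·2.07e-09 = 1 + j0.003824.
Step 4 — H = 1 - j0.003824.
Step 5 — Magnitude: |H| = 1 (-0.0 dB); phase: φ = -0.2°.

|H| = 1 (-0.0 dB), φ = -0.2°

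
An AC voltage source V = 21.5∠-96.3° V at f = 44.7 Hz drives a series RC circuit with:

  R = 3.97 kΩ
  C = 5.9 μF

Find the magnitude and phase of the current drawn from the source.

Step 1 — Angular frequency: ω = 2π·f = 2π·44.7 = 280.9 rad/s.
Step 2 — Component impedances:
  R: Z = R = 3970 Ω
  C: Z = 1/(jωC) = -j/(ω·C) = 0 - j603.5 Ω
Step 3 — Series combination: Z_total = R + C = 3970 - j603.5 Ω = 4016∠-8.6° Ω.
Step 4 — Source phasor: V = 21.5∠-96.3° V = -2.359 - j21.37 V.
Step 5 — Ohm's law: I = V / Z_total = (-2.359 - j21.37) / (3970 - j603.5) = 0.0002189 - j0.00535 A.
Step 6 — Convert to polar: |I| = 0.005354 A, ∠I = -87.7°.

I = 0.005354∠-87.7° A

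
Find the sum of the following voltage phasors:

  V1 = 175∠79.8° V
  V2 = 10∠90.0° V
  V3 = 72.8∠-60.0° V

Step 1 — Convert each phasor to rectangular form:
  V1 = 175·(cos(79.8°) + j·sin(79.8°)) = 30.99 + j172.2 V
  V2 = 10·(cos(90.0°) + j·sin(90.0°)) = 0 + j10 V
  V3 = 72.8·(cos(-60.0°) + j·sin(-60.0°)) = 36.4 - j63.05 V
Step 2 — Sum components: V_total = 67.39 + j119.2 V.
Step 3 — Convert to polar: |V_total| = 136.9 V, ∠V_total = 60.5°.

V_total = 136.9∠60.5° V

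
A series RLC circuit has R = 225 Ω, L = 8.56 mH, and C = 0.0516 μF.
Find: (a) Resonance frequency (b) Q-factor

Step 1 — Resonance condition Im(Z)=0 gives ω₀ = 1/√(LC).
Step 2 — ω₀ = 1/√(0.00856·5.16e-08) = 4.758e+04 rad/s.
Step 3 — f₀ = ω₀/(2π) = 7573 Hz.
Step 4 — Series Q: Q = ω₀L/R = 4.758e+04·0.00856/225 = 1.81.

(a) f₀ = 7573 Hz  (b) Q = 1.81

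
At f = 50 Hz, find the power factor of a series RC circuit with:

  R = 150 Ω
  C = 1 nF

Step 1 — Angular frequency: ω = 2π·f = 2π·50 = 314.2 rad/s.
Step 2 — Component impedances:
  R: Z = R = 150 Ω
  C: Z = 1/(jωC) = -j/(ω·C) = 0 - j3.183e+06 Ω
Step 3 — Series combination: Z_total = R + C = 150 - j3.183e+06 Ω = 3.183e+06∠-90.0° Ω.
Step 4 — Power factor: PF = cos(φ) = Re(Z)/|Z| = 150/3.1831e+06 = 4.712e-05.
Step 5 — Type: Im(Z) = -3.183e+06 ⇒ leading (phase φ = -90.0°).

PF = 4.712e-05 (leading, φ = -90.0°)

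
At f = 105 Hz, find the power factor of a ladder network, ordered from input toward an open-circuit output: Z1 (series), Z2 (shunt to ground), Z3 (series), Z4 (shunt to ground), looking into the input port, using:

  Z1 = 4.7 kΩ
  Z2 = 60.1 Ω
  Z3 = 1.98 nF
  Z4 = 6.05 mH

Step 1 — Angular frequency: ω = 2π·f = 2π·105 = 659.7 rad/s.
Step 2 — Component impedances:
  Z1: Z = R = 4700 Ω
  Z2: Z = R = 60.1 Ω
  Z3: Z = 1/(jωC) = -j/(ω·C) = 0 - j7.655e+05 Ω
  Z4: Z = jωL = j·659.7·0.00605 = 0 + j3.991 Ω
Step 3 — Ladder network (open output): work backward from the far end, alternating series and parallel combinations. Z_in = 4760 - j0.004718 Ω = 4760∠-0.0° Ω.
Step 4 — Power factor: PF = cos(φ) = Re(Z)/|Z| = 4760/4760 = 1.
Step 5 — Type: Im(Z) = -0.004718 ⇒ leading (phase φ = -0.0°).

PF = 1 (leading, φ = -0.0°)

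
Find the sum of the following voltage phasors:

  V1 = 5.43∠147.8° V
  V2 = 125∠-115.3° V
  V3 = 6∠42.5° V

Step 1 — Convert each phasor to rectangular form:
  V1 = 5.43·(cos(147.8°) + j·sin(147.8°)) = -4.595 + j2.894 V
  V2 = 125·(cos(-115.3°) + j·sin(-115.3°)) = -53.42 - j113 V
  V3 = 6·(cos(42.5°) + j·sin(42.5°)) = 4.424 + j4.054 V
Step 2 — Sum components: V_total = -53.59 - j106.1 V.
Step 3 — Convert to polar: |V_total| = 118.8 V, ∠V_total = -116.8°.

V_total = 118.8∠-116.8° V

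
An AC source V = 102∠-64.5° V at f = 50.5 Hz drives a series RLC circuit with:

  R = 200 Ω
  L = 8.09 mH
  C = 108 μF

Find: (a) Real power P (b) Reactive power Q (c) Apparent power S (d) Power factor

Step 1 — Angular frequency: ω = 2π·f = 2π·50.5 = 317.3 rad/s.
Step 2 — Component impedances:
  R: Z = R = 200 Ω
  L: Z = jωL = j·317.3·0.00809 = 0 + j2.567 Ω
  C: Z = 1/(jωC) = -j/(ω·C) = 0 - j29.18 Ω
Step 3 — Series combination: Z_total = R + L + C = 200 - j26.61 Ω = 201.8∠-7.6° Ω.
Step 4 — Source phasor: V = 102∠-64.5° V = 43.91 - j92.06 V.
Step 5 — Current: I = V / Z = 0.2759 - j0.4236 A = 0.5055∠-56.9° A.
Step 6 — Complex power: S = V·I* = 51.11 - j6.802 VA.
Step 7 — Real power: P = Re(S) = 51.11 W.
Step 8 — Reactive power: Q = Im(S) = -6.802 VAR.
Step 9 — Apparent power: |S| = 51.57 VA.
Step 10 — Power factor: PF = P/|S| = 0.9913 (leading).

(a) P = 51.11 W  (b) Q = -6.802 VAR  (c) S = 51.57 VA  (d) PF = 0.9913 (leading)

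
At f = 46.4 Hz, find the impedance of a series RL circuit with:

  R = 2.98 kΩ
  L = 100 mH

Step 1 — Angular frequency: ω = 2π·f = 2π·46.4 = 291.5 rad/s.
Step 2 — Component impedances:
  R: Z = R = 2980 Ω
  L: Z = jωL = j·291.5·0.1 = 0 + j29.15 Ω
Step 3 — Series combination: Z_total = R + L = 2980 + j29.15 Ω = 2980∠0.6° Ω.

Z = 2980 + j29.15 Ω = 2980∠0.6° Ω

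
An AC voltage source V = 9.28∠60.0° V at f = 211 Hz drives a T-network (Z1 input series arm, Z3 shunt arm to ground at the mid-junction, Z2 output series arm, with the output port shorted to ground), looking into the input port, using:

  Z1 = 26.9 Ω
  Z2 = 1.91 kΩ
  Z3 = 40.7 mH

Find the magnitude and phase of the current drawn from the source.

Step 1 — Angular frequency: ω = 2π·f = 2π·211 = 1326 rad/s.
Step 2 — Component impedances:
  Z1: Z = R = 26.9 Ω
  Z2: Z = R = 1910 Ω
  Z3: Z = jωL = j·1326·0.0407 = 0 + j53.96 Ω
Step 3 — With the output port shorted to ground, the output series arm Z2 runs from the junction to ground; the shunt arm Z3 also runs from the junction to ground. They appear in parallel: Z3 || Z2 = 1.523 + j53.92 Ω.
Step 4 — Series with input arm Z1: Z_in = Z1 + (Z3 || Z2) = 28.42 + j53.92 Ω = 60.95∠62.2° Ω.
Step 5 — Source phasor: V = 9.28∠60.0° V = 4.64 + j8.037 V.
Step 6 — Ohm's law: I = V / Z_total = (4.64 + j8.037) / (28.42 + j53.92) = 0.1521 - j0.005852 A.
Step 7 — Convert to polar: |I| = 0.1523 A, ∠I = -2.2°.

I = 0.1523∠-2.2° A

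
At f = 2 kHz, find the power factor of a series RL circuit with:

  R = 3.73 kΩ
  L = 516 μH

Step 1 — Angular frequency: ω = 2π·f = 2π·2000 = 1.257e+04 rad/s.
Step 2 — Component impedances:
  R: Z = R = 3730 Ω
  L: Z = jωL = j·1.257e+04·0.000516 = 0 + j6.484 Ω
Step 3 — Series combination: Z_total = R + L = 3730 + j6.484 Ω = 3730∠0.1° Ω.
Step 4 — Power factor: PF = cos(φ) = Re(Z)/|Z| = 3730/3730 = 1.
Step 5 — Type: Im(Z) = 6.484 ⇒ lagging (phase φ = 0.1°).

PF = 1 (lagging, φ = 0.1°)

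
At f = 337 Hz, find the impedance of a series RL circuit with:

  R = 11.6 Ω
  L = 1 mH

Step 1 — Angular frequency: ω = 2π·f = 2π·337 = 2117 rad/s.
Step 2 — Component impedances:
  R: Z = R = 11.6 Ω
  L: Z = jωL = j·2117·0.001 = 0 + j2.117 Ω
Step 3 — Series combination: Z_total = R + L = 11.6 + j2.117 Ω = 11.79∠10.3° Ω.

Z = 11.6 + j2.117 Ω = 11.79∠10.3° Ω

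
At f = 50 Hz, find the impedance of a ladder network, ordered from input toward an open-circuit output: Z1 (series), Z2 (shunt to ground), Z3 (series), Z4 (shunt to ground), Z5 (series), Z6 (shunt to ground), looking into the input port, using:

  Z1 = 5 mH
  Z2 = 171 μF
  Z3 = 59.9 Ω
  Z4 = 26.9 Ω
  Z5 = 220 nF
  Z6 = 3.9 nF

Step 1 — Angular frequency: ω = 2π·f = 2π·50 = 314.2 rad/s.
Step 2 — Component impedances:
  Z1: Z = jωL = j·314.2·0.005 = 0 + j1.571 Ω
  Z2: Z = 1/(jωC) = -j/(ω·C) = 0 - j18.61 Ω
  Z3: Z = R = 59.9 Ω
  Z4: Z = R = 26.9 Ω
  Z5: Z = 1/(jωC) = -j/(ω·C) = 0 - j1.447e+04 Ω
  Z6: Z = 1/(jωC) = -j/(ω·C) = 0 - j8.162e+05 Ω
Step 3 — Ladder network (open output): work backward from the far end, alternating series and parallel combinations. Z_in = 3.816 - j16.23 Ω = 16.67∠-76.8° Ω.

Z = 3.816 - j16.23 Ω = 16.67∠-76.8° Ω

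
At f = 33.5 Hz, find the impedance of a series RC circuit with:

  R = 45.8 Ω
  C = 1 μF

Step 1 — Angular frequency: ω = 2π·f = 2π·33.5 = 210.5 rad/s.
Step 2 — Component impedances:
  R: Z = R = 45.8 Ω
  C: Z = 1/(jωC) = -j/(ω·C) = 0 - j4751 Ω
Step 3 — Series combination: Z_total = R + C = 45.8 - j4751 Ω = 4751∠-89.4° Ω.

Z = 45.8 - j4751 Ω = 4751∠-89.4° Ω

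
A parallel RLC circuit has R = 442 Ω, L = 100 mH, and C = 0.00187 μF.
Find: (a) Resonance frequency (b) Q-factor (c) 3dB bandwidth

Step 1 — Resonance: ω₀ = 1/√(LC) = 1/√(0.1·1.87e-09) = 7.313e+04 rad/s.
Step 2 — f₀ = ω₀/(2π) = 1.164e+04 Hz.
Step 3 — Parallel Q: Q = R/(ω₀L) = 442/(7.313e+04·0.1) = 0.06044.
Step 4 — Bandwidth: Δω = ω₀/Q = 1.21e+06 rad/s; BW = Δω/(2π) = 1.926e+05 Hz.

(a) f₀ = 1.164e+04 Hz  (b) Q = 0.06044  (c) BW = 1.926e+05 Hz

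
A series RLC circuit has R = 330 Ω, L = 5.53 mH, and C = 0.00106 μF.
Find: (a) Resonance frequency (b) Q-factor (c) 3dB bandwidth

Step 1 — Resonance: ω₀ = 1/√(LC) = 1/√(0.00553·1.06e-09) = 4.13e+05 rad/s.
Step 2 — f₀ = ω₀/(2π) = 6.574e+04 Hz.
Step 3 — Series Q: Q = ω₀L/R = 4.13e+05·0.00553/330 = 6.921.
Step 4 — Bandwidth: Δω = ω₀/Q = 5.967e+04 rad/s; BW = Δω/(2π) = 9497 Hz.

(a) f₀ = 6.574e+04 Hz  (b) Q = 6.921  (c) BW = 9497 Hz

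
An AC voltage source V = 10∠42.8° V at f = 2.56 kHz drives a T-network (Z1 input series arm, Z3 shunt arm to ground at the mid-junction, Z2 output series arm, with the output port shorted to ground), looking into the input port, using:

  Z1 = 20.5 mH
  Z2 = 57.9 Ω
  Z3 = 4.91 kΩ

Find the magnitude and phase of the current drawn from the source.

Step 1 — Angular frequency: ω = 2π·f = 2π·2560 = 1.608e+04 rad/s.
Step 2 — Component impedances:
  Z1: Z = jωL = j·1.608e+04·0.0205 = 0 + j329.7 Ω
  Z2: Z = R = 57.9 Ω
  Z3: Z = R = 4910 Ω
Step 3 — With the output port shorted to ground, the output series arm Z2 runs from the junction to ground; the shunt arm Z3 also runs from the junction to ground. They appear in parallel: Z3 || Z2 = 57.23 Ω.
Step 4 — Series with input arm Z1: Z_in = Z1 + (Z3 || Z2) = 57.23 + j329.7 Ω = 334.7∠80.2° Ω.
Step 5 — Source phasor: V = 10∠42.8° V = 7.337 + j6.794 V.
Step 6 — Ohm's law: I = V / Z_total = (7.337 + j6.794) / (57.23 + j329.7) = 0.02375 - j0.01813 A.
Step 7 — Convert to polar: |I| = 0.02988 A, ∠I = -37.4°.

I = 0.02988∠-37.4° A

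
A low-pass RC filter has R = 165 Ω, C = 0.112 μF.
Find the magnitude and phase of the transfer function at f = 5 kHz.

Step 1 — Angular frequency: ω = 2π·5000 = 3.142e+04 rad/s.
Step 2 — Transfer function: H(jω) = 1/(1 + jωRC).
Step 3 — Denominator: 1 + jωRC = 1 + j·3.142e+04·165·1.12e-07 = 1 + j0.5806.
Step 4 — H = 0.7479 - j0.4342.
Step 5 — Magnitude: |H| = 0.8648 (-1.3 dB); phase: φ = -30.1°.

|H| = 0.8648 (-1.3 dB), φ = -30.1°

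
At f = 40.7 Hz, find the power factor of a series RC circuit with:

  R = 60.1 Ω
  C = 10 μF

Step 1 — Angular frequency: ω = 2π·f = 2π·40.7 = 255.7 rad/s.
Step 2 — Component impedances:
  R: Z = R = 60.1 Ω
  C: Z = 1/(jωC) = -j/(ω·C) = 0 - j391 Ω
Step 3 — Series combination: Z_total = R + C = 60.1 - j391 Ω = 395.6∠-81.3° Ω.
Step 4 — Power factor: PF = cos(φ) = Re(Z)/|Z| = 60.1/395.6 = 0.1519.
Step 5 — Type: Im(Z) = -391 ⇒ leading (phase φ = -81.3°).

PF = 0.1519 (leading, φ = -81.3°)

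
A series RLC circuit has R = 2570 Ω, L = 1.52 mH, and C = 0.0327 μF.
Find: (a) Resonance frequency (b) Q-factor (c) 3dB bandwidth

Step 1 — Resonance: ω₀ = 1/√(LC) = 1/√(0.00152·3.27e-08) = 1.418e+05 rad/s.
Step 2 — f₀ = ω₀/(2π) = 2.257e+04 Hz.
Step 3 — Series Q: Q = ω₀L/R = 1.418e+05·0.00152/2570 = 0.08389.
Step 4 — Bandwidth: Δω = ω₀/Q = 1.691e+06 rad/s; BW = Δω/(2π) = 2.691e+05 Hz.

(a) f₀ = 2.257e+04 Hz  (b) Q = 0.08389  (c) BW = 2.691e+05 Hz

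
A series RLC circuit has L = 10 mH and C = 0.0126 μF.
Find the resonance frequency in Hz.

Step 1 — Resonance condition Im(Z)=0 gives ω₀ = 1/√(LC).
Step 2 — ω₀ = 1/√(0.01·1.26e-08) = 8.909e+04 rad/s.
Step 3 — f₀ = ω₀/(2π) = 1.418e+04 Hz.

f₀ = 1.418e+04 Hz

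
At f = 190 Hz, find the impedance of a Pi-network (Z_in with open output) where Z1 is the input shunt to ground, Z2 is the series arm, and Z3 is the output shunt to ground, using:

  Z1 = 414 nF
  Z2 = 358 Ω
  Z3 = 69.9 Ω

Step 1 — Angular frequency: ω = 2π·f = 2π·190 = 1194 rad/s.
Step 2 — Component impedances:
  Z1: Z = 1/(jωC) = -j/(ω·C) = 0 - j2023 Ω
  Z2: Z = R = 358 Ω
  Z3: Z = R = 69.9 Ω
Step 3 — With open output, the series arm Z2 and the output shunt Z3 appear in series to ground: Z2 + Z3 = 427.9 Ω.
Step 4 — Parallel with input shunt Z1: Z_in = Z1 || (Z2 + Z3) = 409.6 - j86.62 Ω = 418.6∠-11.9° Ω.

Z = 409.6 - j86.62 Ω = 418.6∠-11.9° Ω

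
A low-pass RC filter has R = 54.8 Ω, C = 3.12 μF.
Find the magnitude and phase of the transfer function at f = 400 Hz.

Step 1 — Angular frequency: ω = 2π·400 = 2513 rad/s.
Step 2 — Transfer function: H(jω) = 1/(1 + jωRC).
Step 3 — Denominator: 1 + jωRC = 1 + j·2513·54.8·3.12e-06 = 1 + j0.4297.
Step 4 — H = 0.8441 - j0.3627.
Step 5 — Magnitude: |H| = 0.9188 (-0.7 dB); phase: φ = -23.3°.

|H| = 0.9188 (-0.7 dB), φ = -23.3°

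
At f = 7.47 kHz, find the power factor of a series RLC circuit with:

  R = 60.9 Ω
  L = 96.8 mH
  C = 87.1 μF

Step 1 — Angular frequency: ω = 2π·f = 2π·7470 = 4.694e+04 rad/s.
Step 2 — Component impedances:
  R: Z = R = 60.9 Ω
  L: Z = jωL = j·4.694e+04·0.0968 = 0 + j4543 Ω
  C: Z = 1/(jωC) = -j/(ω·C) = 0 - j0.2446 Ω
Step 3 — Series combination: Z_total = R + L + C = 60.9 + j4543 Ω = 4544∠89.2° Ω.
Step 4 — Power factor: PF = cos(φ) = Re(Z)/|Z| = 60.9/4544 = 0.0134.
Step 5 — Type: Im(Z) = 4543 ⇒ lagging (phase φ = 89.2°).

PF = 0.0134 (lagging, φ = 89.2°)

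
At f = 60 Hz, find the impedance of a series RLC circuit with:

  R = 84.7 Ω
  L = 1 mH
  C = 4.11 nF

Step 1 — Angular frequency: ω = 2π·f = 2π·60 = 377 rad/s.
Step 2 — Component impedances:
  R: Z = R = 84.7 Ω
  L: Z = jωL = j·377·0.001 = 0 + j0.377 Ω
  C: Z = 1/(jωC) = -j/(ω·C) = 0 - j6.454e+05 Ω
Step 3 — Series combination: Z_total = R + L + C = 84.7 - j6.454e+05 Ω = 6.454e+05∠-90.0° Ω.

Z = 84.7 - j6.454e+05 Ω = 6.454e+05∠-90.0° Ω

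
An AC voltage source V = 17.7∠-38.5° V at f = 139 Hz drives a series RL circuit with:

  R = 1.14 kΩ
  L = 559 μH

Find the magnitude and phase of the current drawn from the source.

Step 1 — Angular frequency: ω = 2π·f = 2π·139 = 873.4 rad/s.
Step 2 — Component impedances:
  R: Z = R = 1140 Ω
  L: Z = jωL = j·873.4·0.000559 = 0 + j0.4882 Ω
Step 3 — Series combination: Z_total = R + L = 1140 + j0.4882 Ω = 1140∠0.0° Ω.
Step 4 — Source phasor: V = 17.7∠-38.5° V = 13.85 - j11.02 V.
Step 5 — Ohm's law: I = V / Z_total = (13.85 - j11.02) / (1140 + j0.4882) = 0.01215 - j0.009671 A.
Step 6 — Convert to polar: |I| = 0.01553 A, ∠I = -38.5°.

I = 0.01553∠-38.5° A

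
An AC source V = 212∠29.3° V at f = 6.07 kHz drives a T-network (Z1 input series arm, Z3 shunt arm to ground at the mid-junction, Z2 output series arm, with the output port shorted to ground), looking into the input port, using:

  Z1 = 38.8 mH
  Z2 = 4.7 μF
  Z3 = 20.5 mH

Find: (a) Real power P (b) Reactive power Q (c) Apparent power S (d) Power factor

Step 1 — Angular frequency: ω = 2π·f = 2π·6070 = 3.814e+04 rad/s.
Step 2 — Component impedances:
  Z1: Z = jωL = j·3.814e+04·0.0388 = 0 + j1480 Ω
  Z2: Z = 1/(jωC) = -j/(ω·C) = 0 - j5.579 Ω
  Z3: Z = jωL = j·3.814e+04·0.0205 = 0 + j781.8 Ω
Step 3 — With the output port shorted to ground, the output series arm Z2 runs from the junction to ground; the shunt arm Z3 also runs from the junction to ground. They appear in parallel: Z3 || Z2 = 0 - j5.619 Ω.
Step 4 — Series with input arm Z1: Z_in = Z1 + (Z3 || Z2) = 0 + j1474 Ω = 1474∠90.0° Ω.
Step 5 — Source phasor: V = 212∠29.3° V = 184.9 + j103.7 V.
Step 6 — Current: I = V / Z = 0.07038 - j0.1254 A = 0.1438∠-60.7° A.
Step 7 — Complex power: S = V·I* = 0 + j30.49 VA.
Step 8 — Real power: P = Re(S) = 0 W.
Step 9 — Reactive power: Q = Im(S) = 30.49 VAR.
Step 10 — Apparent power: |S| = 30.49 VA.
Step 11 — Power factor: PF = P/|S| = 0 (lagging).

(a) P = 0 W  (b) Q = 30.49 VAR  (c) S = 30.49 VA  (d) PF = 0 (lagging)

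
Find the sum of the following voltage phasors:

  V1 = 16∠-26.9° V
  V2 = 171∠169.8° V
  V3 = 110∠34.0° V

Step 1 — Convert each phasor to rectangular form:
  V1 = 16·(cos(-26.9°) + j·sin(-26.9°)) = 14.27 - j7.239 V
  V2 = 171·(cos(169.8°) + j·sin(169.8°)) = -168.3 + j30.28 V
  V3 = 110·(cos(34.0°) + j·sin(34.0°)) = 91.19 + j61.51 V
Step 2 — Sum components: V_total = -62.83 + j84.55 V.
Step 3 — Convert to polar: |V_total| = 105.3 V, ∠V_total = 126.6°.

V_total = 105.3∠126.6° V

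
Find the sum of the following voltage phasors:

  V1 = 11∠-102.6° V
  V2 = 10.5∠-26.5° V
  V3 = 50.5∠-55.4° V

Step 1 — Convert each phasor to rectangular form:
  V1 = 11·(cos(-102.6°) + j·sin(-102.6°)) = -2.4 - j10.74 V
  V2 = 10.5·(cos(-26.5°) + j·sin(-26.5°)) = 9.397 - j4.685 V
  V3 = 50.5·(cos(-55.4°) + j·sin(-55.4°)) = 28.68 - j41.57 V
Step 2 — Sum components: V_total = 35.67 - j56.99 V.
Step 3 — Convert to polar: |V_total| = 67.23 V, ∠V_total = -58.0°.

V_total = 67.23∠-58.0° V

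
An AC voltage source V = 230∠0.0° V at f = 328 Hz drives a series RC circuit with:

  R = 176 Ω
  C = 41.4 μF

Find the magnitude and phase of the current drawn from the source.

Step 1 — Angular frequency: ω = 2π·f = 2π·328 = 2061 rad/s.
Step 2 — Component impedances:
  R: Z = R = 176 Ω
  C: Z = 1/(jωC) = -j/(ω·C) = 0 - j11.72 Ω
Step 3 — Series combination: Z_total = R + C = 176 - j11.72 Ω = 176.4∠-3.8° Ω.
Step 4 — Source phasor: V = 230∠0.0° V = 230 V.
Step 5 — Ohm's law: I = V / Z_total = (230) / (176 - j11.72) = 1.301 + j0.08664 A.
Step 6 — Convert to polar: |I| = 1.304 A, ∠I = 3.8°.

I = 1.304∠3.8° A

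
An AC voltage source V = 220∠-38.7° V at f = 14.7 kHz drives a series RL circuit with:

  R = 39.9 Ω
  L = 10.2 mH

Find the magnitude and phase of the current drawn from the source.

Step 1 — Angular frequency: ω = 2π·f = 2π·1.47e+04 = 9.236e+04 rad/s.
Step 2 — Component impedances:
  R: Z = R = 39.9 Ω
  L: Z = jωL = j·9.236e+04·0.0102 = 0 + j942.1 Ω
Step 3 — Series combination: Z_total = R + L = 39.9 + j942.1 Ω = 942.9∠87.6° Ω.
Step 4 — Source phasor: V = 220∠-38.7° V = 171.7 - j137.6 V.
Step 5 — Ohm's law: I = V / Z_total = (171.7 - j137.6) / (39.9 + j942.1) = -0.138 - j0.1881 A.
Step 6 — Convert to polar: |I| = 0.2333 A, ∠I = -126.3°.

I = 0.2333∠-126.3° A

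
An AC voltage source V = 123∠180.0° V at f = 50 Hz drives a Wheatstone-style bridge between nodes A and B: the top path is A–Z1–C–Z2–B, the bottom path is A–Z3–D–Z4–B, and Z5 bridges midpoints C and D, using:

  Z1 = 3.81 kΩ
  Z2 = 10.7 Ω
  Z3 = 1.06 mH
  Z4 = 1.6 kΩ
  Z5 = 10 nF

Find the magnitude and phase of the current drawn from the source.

Step 1 — Angular frequency: ω = 2π·f = 2π·50 = 314.2 rad/s.
Step 2 — Component impedances:
  Z1: Z = R = 3810 Ω
  Z2: Z = R = 10.7 Ω
  Z3: Z = jωL = j·314.2·0.00106 = 0 + j0.333 Ω
  Z4: Z = R = 1600 Ω
  Z5: Z = 1/(jωC) = -j/(ω·C) = 0 - j3.183e+05 Ω
Step 3 — Bridge requires nodal analysis (the Z5 bridge couples midpoints C and D, so the two paths cannot be reduced to a simple series/parallel combination). Setting node B to ground and injecting 1 A at node A, the 3-node admittance system at A, C, D solves to V_A = Z_AB = 1128 - j3.808 Ω = 1128∠-0.2° Ω.
Step 4 — Source phasor: V = 123∠180.0° V = -123 V.
Step 5 — Ohm's law: I = V / Z_total = (-123) / (1128 - j3.808) = -0.1091 - j0.0003683 A.
Step 6 — Convert to polar: |I| = 0.1091 A, ∠I = -179.8°.

I = 0.1091∠-179.8° A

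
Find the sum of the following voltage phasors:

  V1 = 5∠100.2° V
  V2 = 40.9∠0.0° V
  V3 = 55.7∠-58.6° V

Step 1 — Convert each phasor to rectangular form:
  V1 = 5·(cos(100.2°) + j·sin(100.2°)) = -0.8854 + j4.921 V
  V2 = 40.9·(cos(0.0°) + j·sin(0.0°)) = 40.9 V
  V3 = 55.7·(cos(-58.6°) + j·sin(-58.6°)) = 29.02 - j47.54 V
Step 2 — Sum components: V_total = 69.03 - j42.62 V.
Step 3 — Convert to polar: |V_total| = 81.13 V, ∠V_total = -31.7°.

V_total = 81.13∠-31.7° V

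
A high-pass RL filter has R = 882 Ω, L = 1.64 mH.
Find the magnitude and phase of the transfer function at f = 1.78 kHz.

Step 1 — Angular frequency: ω = 2π·1780 = 1.118e+04 rad/s.
Step 2 — Transfer function: H(jω) = jωL/(R + jωL).
Step 3 — Numerator jωL = j·18.34; denominator R + jωL = 882 + j18.34.
Step 4 — H = 0.0004323 + j0.02079.
Step 5 — Magnitude: |H| = 0.02079 (-33.6 dB); phase: φ = 88.8°.

|H| = 0.02079 (-33.6 dB), φ = 88.8°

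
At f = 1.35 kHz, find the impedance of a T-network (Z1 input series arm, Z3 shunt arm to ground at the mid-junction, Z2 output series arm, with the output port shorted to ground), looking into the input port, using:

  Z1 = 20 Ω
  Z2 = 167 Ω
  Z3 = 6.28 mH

Step 1 — Angular frequency: ω = 2π·f = 2π·1350 = 8482 rad/s.
Step 2 — Component impedances:
  Z1: Z = R = 20 Ω
  Z2: Z = R = 167 Ω
  Z3: Z = jωL = j·8482·0.00628 = 0 + j53.27 Ω
Step 3 — With the output port shorted to ground, the output series arm Z2 runs from the junction to ground; the shunt arm Z3 also runs from the junction to ground. They appear in parallel: Z3 || Z2 = 15.42 + j48.35 Ω.
Step 4 — Series with input arm Z1: Z_in = Z1 + (Z3 || Z2) = 35.42 + j48.35 Ω = 59.94∠53.8° Ω.

Z = 35.42 + j48.35 Ω = 59.94∠53.8° Ω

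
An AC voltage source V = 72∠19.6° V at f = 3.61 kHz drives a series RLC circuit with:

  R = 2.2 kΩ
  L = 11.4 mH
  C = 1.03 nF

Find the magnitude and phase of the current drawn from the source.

Step 1 — Angular frequency: ω = 2π·f = 2π·3610 = 2.268e+04 rad/s.
Step 2 — Component impedances:
  R: Z = R = 2200 Ω
  L: Z = jωL = j·2.268e+04·0.0114 = 0 + j258.6 Ω
  C: Z = 1/(jωC) = -j/(ω·C) = 0 - j4.28e+04 Ω
Step 3 — Series combination: Z_total = R + L + C = 2200 - j4.254e+04 Ω = 4.26e+04∠-87.0° Ω.
Step 4 — Source phasor: V = 72∠19.6° V = 67.83 + j24.15 V.
Step 5 — Ohm's law: I = V / Z_total = (67.83 + j24.15) / (2200 - j4.254e+04) = -0.000484 + j0.001619 A.
Step 6 — Convert to polar: |I| = 0.00169 A, ∠I = 106.6°.

I = 0.00169∠106.6° A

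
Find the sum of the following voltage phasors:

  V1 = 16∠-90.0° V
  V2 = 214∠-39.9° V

Step 1 — Convert each phasor to rectangular form:
  V1 = 16·(cos(-90.0°) + j·sin(-90.0°)) = 0 - j16 V
  V2 = 214·(cos(-39.9°) + j·sin(-39.9°)) = 164.2 - j137.3 V
Step 2 — Sum components: V_total = 164.2 - j153.3 V.
Step 3 — Convert to polar: |V_total| = 224.6 V, ∠V_total = -43.0°.

V_total = 224.6∠-43.0° V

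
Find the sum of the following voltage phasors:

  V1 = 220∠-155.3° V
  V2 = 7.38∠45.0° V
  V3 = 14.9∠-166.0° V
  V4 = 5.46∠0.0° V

Step 1 — Convert each phasor to rectangular form:
  V1 = 220·(cos(-155.3°) + j·sin(-155.3°)) = -199.9 - j91.93 V
  V2 = 7.38·(cos(45.0°) + j·sin(45.0°)) = 5.218 + j5.218 V
  V3 = 14.9·(cos(-166.0°) + j·sin(-166.0°)) = -14.46 - j3.605 V
  V4 = 5.46·(cos(0.0°) + j·sin(0.0°)) = 5.46 V
Step 2 — Sum components: V_total = -203.7 - j90.32 V.
Step 3 — Convert to polar: |V_total| = 222.8 V, ∠V_total = -156.1°.

V_total = 222.8∠-156.1° V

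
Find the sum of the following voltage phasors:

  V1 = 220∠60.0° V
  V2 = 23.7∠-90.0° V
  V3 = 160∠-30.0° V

Step 1 — Convert each phasor to rectangular form:
  V1 = 220·(cos(60.0°) + j·sin(60.0°)) = 110 + j190.5 V
  V2 = 23.7·(cos(-90.0°) + j·sin(-90.0°)) = 0 - j23.7 V
  V3 = 160·(cos(-30.0°) + j·sin(-30.0°)) = 138.6 - j80 V
Step 2 — Sum components: V_total = 248.6 + j86.83 V.
Step 3 — Convert to polar: |V_total| = 263.3 V, ∠V_total = 19.3°.

V_total = 263.3∠19.3° V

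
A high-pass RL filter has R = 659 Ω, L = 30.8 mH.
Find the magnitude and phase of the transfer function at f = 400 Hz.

Step 1 — Angular frequency: ω = 2π·400 = 2513 rad/s.
Step 2 — Transfer function: H(jω) = jωL/(R + jωL).
Step 3 — Numerator jωL = j·77.41; denominator R + jωL = 659 + j77.41.
Step 4 — H = 0.01361 + j0.1159.
Step 5 — Magnitude: |H| = 0.1167 (-18.7 dB); phase: φ = 83.3°.

|H| = 0.1167 (-18.7 dB), φ = 83.3°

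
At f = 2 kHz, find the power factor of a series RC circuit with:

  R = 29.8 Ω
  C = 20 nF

Step 1 — Angular frequency: ω = 2π·f = 2π·2000 = 1.257e+04 rad/s.
Step 2 — Component impedances:
  R: Z = R = 29.8 Ω
  C: Z = 1/(jωC) = -j/(ω·C) = 0 - j3979 Ω
Step 3 — Series combination: Z_total = R + C = 29.8 - j3979 Ω = 3979∠-89.6° Ω.
Step 4 — Power factor: PF = cos(φ) = Re(Z)/|Z| = 29.8/3979 = 0.007489.
Step 5 — Type: Im(Z) = -3979 ⇒ leading (phase φ = -89.6°).

PF = 0.007489 (leading, φ = -89.6°)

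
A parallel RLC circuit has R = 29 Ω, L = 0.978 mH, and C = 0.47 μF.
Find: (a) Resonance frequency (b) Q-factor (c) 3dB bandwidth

Step 1 — Resonance: ω₀ = 1/√(LC) = 1/√(0.000978·4.7e-07) = 4.664e+04 rad/s.
Step 2 — f₀ = ω₀/(2π) = 7423 Hz.
Step 3 — Parallel Q: Q = R/(ω₀L) = 29/(4.664e+04·0.000978) = 0.6357.
Step 4 — Bandwidth: Δω = ω₀/Q = 7.337e+04 rad/s; BW = Δω/(2π) = 1.168e+04 Hz.

(a) f₀ = 7423 Hz  (b) Q = 0.6357  (c) BW = 1.168e+04 Hz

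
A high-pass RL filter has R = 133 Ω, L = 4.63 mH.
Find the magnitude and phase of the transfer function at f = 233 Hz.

Step 1 — Angular frequency: ω = 2π·233 = 1464 rad/s.
Step 2 — Transfer function: H(jω) = jωL/(R + jωL).
Step 3 — Numerator jωL = j·6.778; denominator R + jωL = 133 + j6.778.
Step 4 — H = 0.002591 + j0.05083.
Step 5 — Magnitude: |H| = 0.0509 (-25.9 dB); phase: φ = 87.1°.

|H| = 0.0509 (-25.9 dB), φ = 87.1°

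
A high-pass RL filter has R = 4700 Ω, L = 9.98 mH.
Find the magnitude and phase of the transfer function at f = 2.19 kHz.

Step 1 — Angular frequency: ω = 2π·2190 = 1.376e+04 rad/s.
Step 2 — Transfer function: H(jω) = jωL/(R + jωL).
Step 3 — Numerator jωL = j·137.3; denominator R + jωL = 4700 + j137.3.
Step 4 — H = 0.000853 + j0.02919.
Step 5 — Magnitude: |H| = 0.02921 (-30.7 dB); phase: φ = 88.3°.

|H| = 0.02921 (-30.7 dB), φ = 88.3°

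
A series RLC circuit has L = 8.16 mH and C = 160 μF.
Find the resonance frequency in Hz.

Step 1 — Resonance condition Im(Z)=0 gives ω₀ = 1/√(LC).
Step 2 — ω₀ = 1/√(0.00816·0.00016) = 875.2 rad/s.
Step 3 — f₀ = ω₀/(2π) = 139.3 Hz.

f₀ = 139.3 Hz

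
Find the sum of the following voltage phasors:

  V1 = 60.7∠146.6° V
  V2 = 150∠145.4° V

Step 1 — Convert each phasor to rectangular form:
  V1 = 60.7·(cos(146.6°) + j·sin(146.6°)) = -50.68 + j33.41 V
  V2 = 150·(cos(145.4°) + j·sin(145.4°)) = -123.5 + j85.18 V
Step 2 — Sum components: V_total = -174.1 + j118.6 V.
Step 3 — Convert to polar: |V_total| = 210.7 V, ∠V_total = 145.7°.

V_total = 210.7∠145.7° V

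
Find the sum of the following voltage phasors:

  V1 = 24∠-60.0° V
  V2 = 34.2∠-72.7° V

Step 1 — Convert each phasor to rectangular form:
  V1 = 24·(cos(-60.0°) + j·sin(-60.0°)) = 12 - j20.78 V
  V2 = 34.2·(cos(-72.7°) + j·sin(-72.7°)) = 10.17 - j32.65 V
Step 2 — Sum components: V_total = 22.17 - j53.44 V.
Step 3 — Convert to polar: |V_total| = 57.85 V, ∠V_total = -67.5°.

V_total = 57.85∠-67.5° V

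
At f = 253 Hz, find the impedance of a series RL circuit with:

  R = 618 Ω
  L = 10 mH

Step 1 — Angular frequency: ω = 2π·f = 2π·253 = 1590 rad/s.
Step 2 — Component impedances:
  R: Z = R = 618 Ω
  L: Z = jωL = j·1590·0.01 = 0 + j15.9 Ω
Step 3 — Series combination: Z_total = R + L = 618 + j15.9 Ω = 618.2∠1.5° Ω.

Z = 618 + j15.9 Ω = 618.2∠1.5° Ω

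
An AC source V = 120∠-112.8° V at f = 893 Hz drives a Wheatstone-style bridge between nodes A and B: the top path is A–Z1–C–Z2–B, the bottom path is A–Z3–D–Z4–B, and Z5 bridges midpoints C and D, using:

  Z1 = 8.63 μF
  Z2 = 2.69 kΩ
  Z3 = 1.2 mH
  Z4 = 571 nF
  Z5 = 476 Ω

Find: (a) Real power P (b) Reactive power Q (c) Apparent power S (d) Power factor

Step 1 — Angular frequency: ω = 2π·f = 2π·893 = 5611 rad/s.
Step 2 — Component impedances:
  Z1: Z = 1/(jωC) = -j/(ω·C) = 0 - j20.65 Ω
  Z2: Z = R = 2690 Ω
  Z3: Z = jωL = j·5611·0.0012 = 0 + j6.733 Ω
  Z4: Z = 1/(jωC) = -j/(ω·C) = 0 - j312.1 Ω
  Z5: Z = R = 476 Ω
Step 3 — Bridge requires nodal analysis (the Z5 bridge couples midpoints C and D, so the two paths cannot be reduced to a simple series/parallel combination). Setting node B to ground and injecting 1 A at node A, the 3-node admittance system at A, C, D solves to V_A = Z_AB = 34.27 - j301.3 Ω = 303.2∠-83.5° Ω.
Step 4 — Source phasor: V = 120∠-112.8° V = -46.5 - j110.6 V.
Step 5 — Current: I = V / Z = 0.3451 - j0.1936 A = 0.3957∠-29.3° A.
Step 6 — Complex power: S = V·I* = 5.366 - j47.18 VA.
Step 7 — Real power: P = Re(S) = 5.366 W.
Step 8 — Reactive power: Q = Im(S) = -47.18 VAR.
Step 9 — Apparent power: |S| = 47.49 VA.
Step 10 — Power factor: PF = P/|S| = 0.113 (leading).

(a) P = 5.366 W  (b) Q = -47.18 VAR  (c) S = 47.49 VA  (d) PF = 0.113 (leading)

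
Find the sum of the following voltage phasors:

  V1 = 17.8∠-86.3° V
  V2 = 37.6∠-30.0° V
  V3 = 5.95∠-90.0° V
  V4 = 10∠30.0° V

Step 1 — Convert each phasor to rectangular form:
  V1 = 17.8·(cos(-86.3°) + j·sin(-86.3°)) = 1.149 - j17.76 V
  V2 = 37.6·(cos(-30.0°) + j·sin(-30.0°)) = 32.56 - j18.8 V
  V3 = 5.95·(cos(-90.0°) + j·sin(-90.0°)) = 0 - j5.95 V
  V4 = 10·(cos(30.0°) + j·sin(30.0°)) = 8.66 + j5 V
Step 2 — Sum components: V_total = 42.37 - j37.51 V.
Step 3 — Convert to polar: |V_total| = 56.59 V, ∠V_total = -41.5°.

V_total = 56.59∠-41.5° V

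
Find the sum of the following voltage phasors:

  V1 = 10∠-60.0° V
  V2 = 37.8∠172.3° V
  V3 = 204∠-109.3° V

Step 1 — Convert each phasor to rectangular form:
  V1 = 10·(cos(-60.0°) + j·sin(-60.0°)) = 5 - j8.66 V
  V2 = 37.8·(cos(172.3°) + j·sin(172.3°)) = -37.46 + j5.065 V
  V3 = 204·(cos(-109.3°) + j·sin(-109.3°)) = -67.42 - j192.5 V
Step 2 — Sum components: V_total = -99.88 - j196.1 V.
Step 3 — Convert to polar: |V_total| = 220.1 V, ∠V_total = -117.0°.

V_total = 220.1∠-117.0° V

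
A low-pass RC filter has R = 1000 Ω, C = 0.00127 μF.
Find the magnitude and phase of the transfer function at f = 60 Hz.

Step 1 — Angular frequency: ω = 2π·60 = 377 rad/s.
Step 2 — Transfer function: H(jω) = 1/(1 + jωRC).
Step 3 — Denominator: 1 + jωRC = 1 + j·377·1000·1.27e-09 = 1 + j0.0004788.
Step 4 — H = 1 - j0.0004788.
Step 5 — Magnitude: |H| = 1 (-0.0 dB); phase: φ = -0.0°.

|H| = 1 (-0.0 dB), φ = -0.0°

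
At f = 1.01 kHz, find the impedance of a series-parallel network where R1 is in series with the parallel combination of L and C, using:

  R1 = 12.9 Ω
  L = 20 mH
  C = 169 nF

Step 1 — Angular frequency: ω = 2π·f = 2π·1010 = 6346 rad/s.
Step 2 — Component impedances:
  R1: Z = R = 12.9 Ω
  L: Z = jωL = j·6346·0.02 = 0 + j126.9 Ω
  C: Z = 1/(jωC) = -j/(ω·C) = 0 - j932.4 Ω
Step 3 — Parallel branch: L || C = 1/(1/L + 1/C) = 0 + j146.9 Ω.
Step 4 — Series with R1: Z_total = R1 + (L || C) = 12.9 + j146.9 Ω = 147.5∠85.0° Ω.

Z = 12.9 + j146.9 Ω = 147.5∠85.0° Ω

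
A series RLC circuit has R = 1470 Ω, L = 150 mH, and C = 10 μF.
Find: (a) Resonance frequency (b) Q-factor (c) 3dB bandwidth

Step 1 — Resonance: ω₀ = 1/√(LC) = 1/√(0.15·1e-05) = 816.5 rad/s.
Step 2 — f₀ = ω₀/(2π) = 129.9 Hz.
Step 3 — Series Q: Q = ω₀L/R = 816.5·0.15/1470 = 0.08332.
Step 4 — Bandwidth: Δω = ω₀/Q = 9800 rad/s; BW = Δω/(2π) = 1560 Hz.

(a) f₀ = 129.9 Hz  (b) Q = 0.08332  (c) BW = 1560 Hz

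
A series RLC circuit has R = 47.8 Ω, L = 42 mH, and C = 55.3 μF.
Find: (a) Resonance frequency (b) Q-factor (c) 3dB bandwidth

Step 1 — Resonance condition Im(Z)=0 gives ω₀ = 1/√(LC).
Step 2 — ω₀ = 1/√(0.042·5.53e-05) = 656.2 rad/s.
Step 3 — f₀ = ω₀/(2π) = 104.4 Hz.
Step 4 — Series Q: Q = ω₀L/R = 656.2·0.042/47.8 = 0.5765.
Step 5 — 3dB bandwidth: Δω = ω₀/Q = 1138 rad/s; BW = Δω/(2π) = 181.1 Hz.

(a) f₀ = 104.4 Hz  (b) Q = 0.5765  (c) BW = 181.1 Hz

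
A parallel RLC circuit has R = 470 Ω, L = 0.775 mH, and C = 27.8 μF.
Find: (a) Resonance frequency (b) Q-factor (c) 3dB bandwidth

Step 1 — Resonance: ω₀ = 1/√(LC) = 1/√(0.000775·2.78e-05) = 6813 rad/s.
Step 2 — f₀ = ω₀/(2π) = 1084 Hz.
Step 3 — Parallel Q: Q = R/(ω₀L) = 470/(6813·0.000775) = 89.02.
Step 4 — Bandwidth: Δω = ω₀/Q = 76.53 rad/s; BW = Δω/(2π) = 12.18 Hz.

(a) f₀ = 1084 Hz  (b) Q = 89.02  (c) BW = 12.18 Hz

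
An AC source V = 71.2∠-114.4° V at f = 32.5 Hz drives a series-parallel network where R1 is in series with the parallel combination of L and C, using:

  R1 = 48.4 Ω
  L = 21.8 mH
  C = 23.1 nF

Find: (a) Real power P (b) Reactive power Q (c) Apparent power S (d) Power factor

Step 1 — Angular frequency: ω = 2π·f = 2π·32.5 = 204.2 rad/s.
Step 2 — Component impedances:
  R1: Z = R = 48.4 Ω
  L: Z = jωL = j·204.2·0.0218 = 0 + j4.452 Ω
  C: Z = 1/(jωC) = -j/(ω·C) = 0 - j2.12e+05 Ω
Step 3 — Parallel branch: L || C = 1/(1/L + 1/C) = 0 + j4.452 Ω.
Step 4 — Series with R1: Z_total = R1 + (L || C) = 48.4 + j4.452 Ω = 48.6∠5.3° Ω.
Step 5 — Source phasor: V = 71.2∠-114.4° V = -29.41 - j64.84 V.
Step 6 — Current: I = V / Z = -0.7248 - j1.273 A = 1.465∠-119.7° A.
Step 7 — Complex power: S = V·I* = 103.9 + j9.553 VA.
Step 8 — Real power: P = Re(S) = 103.9 W.
Step 9 — Reactive power: Q = Im(S) = 9.553 VAR.
Step 10 — Apparent power: |S| = 104.3 VA.
Step 11 — Power factor: PF = P/|S| = 0.9958 (lagging).

(a) P = 103.9 W  (b) Q = 9.553 VAR  (c) S = 104.3 VA  (d) PF = 0.9958 (lagging)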